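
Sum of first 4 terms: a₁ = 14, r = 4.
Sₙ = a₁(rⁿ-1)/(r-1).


Sₙ = 14×(4^4 - 1)/(4 - 1)
= 14×(256 - 1)/3
= 14×255/3
= 1190

S_4 = 1190


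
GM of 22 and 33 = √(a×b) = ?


GM = √(22×33) = √726 = 26.9444

GM = 26.9444


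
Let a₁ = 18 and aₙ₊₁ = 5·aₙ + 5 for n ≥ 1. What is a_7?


Computing step by step:
a_1 = 18
a_2 = 95
a_3 = 480
a_4 = 2405
a_5 = 12030
a_6 = 60155
a_7 = 300780


a_7 = 300780


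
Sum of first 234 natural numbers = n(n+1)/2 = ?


n(n+1)/2 = 234×235/2 = 54990/2 = 27495

Σk = 27495


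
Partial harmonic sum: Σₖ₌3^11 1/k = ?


Σₖ₌3^11 1/k = 1/3 + 1/4 + 1/5 + 1/6 + 1/7 + 1/8 + 1/9 + 1/10 + 1/11
= 42131/27720
≈ 1.5199

Sum = 42131/27720 ≈ 1.5199


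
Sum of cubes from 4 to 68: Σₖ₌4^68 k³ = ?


Σₖ₌4^68 k³ = [68·69/2]² − [3·4/2]²
= 5503716 − 36 = 5503680

Σk³ = 5503680


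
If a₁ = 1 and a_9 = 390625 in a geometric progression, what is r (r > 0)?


r^(n-1) = aₙ/a₁
r^8 = 390625/1 = 390625
r = 390625^(1/8)
= ±5; taking r > 0 gives r = 5

r = 5


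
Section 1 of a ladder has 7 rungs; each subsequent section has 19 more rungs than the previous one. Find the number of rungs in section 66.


aₙ = a₁ + (n-1)d
= 7 + (66-1)×19
= 7 + 1235
= 1242

a_66 = 1242


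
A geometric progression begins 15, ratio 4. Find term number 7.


aₙ = a₁·r^(n-1)
= 15×4^6
= 15×4096
= 61440

a_7 = 61440


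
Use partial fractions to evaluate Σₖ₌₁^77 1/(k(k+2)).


1/(k(k+2)) = (1/2)·(1/k - 1/(k+2)) (partial fractions)
Telescoping: Σ = (1/2)·(1 + 1/2 - 1/78 - 1/79) = 4543/6162

Sum = 4543/6162


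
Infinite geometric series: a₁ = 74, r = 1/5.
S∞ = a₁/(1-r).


S∞ = a₁/(1-r) = 74/(1 - 1/5)
= 74/(4/5)
= 185/2

S∞ = 185/2


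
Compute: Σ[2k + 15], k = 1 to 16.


Σ(2k+15) = 2·Σk + 15·n
= 2·136 + 15·16
= 272 + 240 = 512

Σ = 512


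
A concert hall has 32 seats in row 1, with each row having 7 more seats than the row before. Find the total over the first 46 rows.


aₙ = 32 + (46-1)×7 = 347
Sₙ = n(a₁+aₙ)/2 = 46×(32+347)/2
= 46×379/2 = 8717

S_46 = 8717


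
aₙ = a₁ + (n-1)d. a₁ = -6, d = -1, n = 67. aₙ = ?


aₙ = a₁ + (n-1)d
= -6 + (67-1)×-1
= -6 - 66
= -72

a_67 = -72


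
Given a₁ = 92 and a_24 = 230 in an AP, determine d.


d = (aₙ - a₁)/(n-1)
= (230 - 92)/(24-1)
= 138/23 = 6

d = 6


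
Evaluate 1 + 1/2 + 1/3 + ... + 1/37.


H_37 = 1/1 + 1/2 + 1/3 + ... + 1/37
= 2040798836801833/485721041551200
≈ 4.2016

H_37 = 2040798836801833/485721041551200 ≈ 4.2016


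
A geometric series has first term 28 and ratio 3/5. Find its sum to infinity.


S∞ = a₁/(1-r) = 28/(1 - 3/5)
= 28/(2/5)
= 70

S∞ = 70


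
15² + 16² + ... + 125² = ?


Σₖ₌15^125 k² = Σₖ₌₁^125 k² − Σₖ₌₁^14 k²
= 125·126·251/6 − 14·15·29/6
= 658875 − 1015 = 657860

Σk² = 657860


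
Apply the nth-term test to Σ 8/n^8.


lim(n→∞) 8/n^8 = 0
lim aₙ = 0 → nth-term test is INCONCLUSIVE
(Need other tests; this is actually a convergent p-series with p=8 > 1)

Inconclusive (lim aₙ = 0; need another test)


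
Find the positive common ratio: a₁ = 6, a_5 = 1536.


r^(n-1) = aₙ/a₁
r^4 = 1536/6 = 256
r = 256^(1/4)
= ±4; taking r > 0 gives r = 4

r = 4


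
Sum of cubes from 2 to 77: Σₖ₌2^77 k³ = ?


Σₖ₌2^77 k³ = [77·78/2]² − [1·2/2]²
= 9018009 − 1 = 9018008

Σk³ = 9018008


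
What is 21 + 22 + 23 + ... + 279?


Σₖ₌21^279 k = Σₖ₌₁^279 k − Σₖ₌₁^20 k
= 279·280/2 − 20·21/2
= 39060 − 210 = 38850

Σk = 38850


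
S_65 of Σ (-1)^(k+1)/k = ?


S = 1 - 1/2 + 1/3 - 1/4 + 1/5 - 1/6 + 1/7 - 1/8 ± ...
= 0.7008
(Full series converges to +ln(2) ≈ +0.6931)

S_65 = 0.7008


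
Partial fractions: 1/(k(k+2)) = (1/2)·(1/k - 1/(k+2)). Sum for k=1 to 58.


1/(k(k+2)) = (1/2)·(1/k - 1/(k+2)) (partial fractions)
Telescoping: Σ = (1/2)·(1 + 1/2 - 1/59 - 1/60) = 5191/7080

Sum = 5191/7080


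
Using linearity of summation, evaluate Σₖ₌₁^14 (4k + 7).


Σ(4k+7) = 4·Σk + 7·n
= 4·105 + 7·14
= 420 + 98 = 518

Σ = 518


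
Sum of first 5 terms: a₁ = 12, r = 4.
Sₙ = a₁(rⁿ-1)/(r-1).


Sₙ = 12×(4^5 - 1)/(4 - 1)
= 12×(1024 - 1)/3
= 12×1023/3
= 4092

S_5 = 4092


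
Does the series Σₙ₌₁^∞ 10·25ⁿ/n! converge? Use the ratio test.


aₙ = 10·25^n/n!
a_{n+1}/aₙ = 25^(n+1)/(n+1)! × n!/25^n  (constant 10 cancels)
= 25/(n+1)
L = lim(n→∞) 25/(n+1) = 0
L < 1 → series CONVERGES

Converges (ratio test: L = 0 < 1)


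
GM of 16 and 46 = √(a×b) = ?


GM = √(16×46) = √736 = 27.1293

GM = 27.1293


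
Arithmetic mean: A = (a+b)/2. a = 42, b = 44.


AM = (42 + 44)/2 = 86/2 = 43

AM = 43


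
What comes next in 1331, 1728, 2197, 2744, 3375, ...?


Pattern: perfect cubes: n³
Terms: 1331, 1728, 2197, 2744, 3375
Next term = 4096

Next term = 4096


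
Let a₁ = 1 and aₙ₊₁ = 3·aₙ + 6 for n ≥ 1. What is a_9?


Computing step by step:
a_1 = 1
a_2 = 9
a_3 = 33
a_4 = 105
a_5 = 321
a_6 = 969
a_7 = 2913
a_8 = 8745
a_9 = 26241


a_9 = 26241


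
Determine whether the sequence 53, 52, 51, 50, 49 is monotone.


Differences: -1, -1, -1, -1
All differences < 0 → strictly DECREASING

Monotonically decreasing


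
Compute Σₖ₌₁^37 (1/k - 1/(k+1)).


Telescoping: adjacent terms cancel.
= 1/1 - 1/38
= 1 - 1/38 = 37/38

Sum = 37/38


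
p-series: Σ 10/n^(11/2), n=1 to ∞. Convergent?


p-series test: Σ c/n^p converges if p > 1, diverges if p ≤ 1 (constant c > 0 doesn't affect convergence).
p = 11/2
11/2 > 1 → CONVERGES

Converges (p = 11/2 > 1)


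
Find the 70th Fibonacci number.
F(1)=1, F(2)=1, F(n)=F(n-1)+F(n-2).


Fibonacci sequence: 1, 1, 2, 3, 5, 8, 13, 21, 34, 55, 89, ...
F(70) = 190392490709135

F(70) = 190392490709135


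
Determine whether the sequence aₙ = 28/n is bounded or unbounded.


a₁ = 28, a₂ = 28/2, a₃ = 28/3, ...
0 < aₙ ≤ 28 for all n ≥ 1
Lower bound: 0, Upper bound: 28
The sequence IS bounded

Bounded (0 < aₙ ≤ 28)


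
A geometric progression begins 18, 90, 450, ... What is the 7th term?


aₙ = a₁·r^(n-1)
= 18×5^6
= 18×15625
= 281250

a_7 = 281250


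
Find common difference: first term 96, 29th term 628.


d = (aₙ - a₁)/(n-1)
= (628 - 96)/(29-1)
= 532/28 = 19

d = 19


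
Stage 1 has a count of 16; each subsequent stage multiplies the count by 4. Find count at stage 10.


aₙ = a₁·r^(n-1)
= 16×4^9
= 16×262144
= 4194304

a_10 = 4194304


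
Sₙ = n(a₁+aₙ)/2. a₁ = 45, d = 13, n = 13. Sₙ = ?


aₙ = 45 + (13-1)×13 = 201
Sₙ = n(a₁+aₙ)/2 = 13×(45+201)/2
= 13×246/2 = 1599

S_13 = 1599


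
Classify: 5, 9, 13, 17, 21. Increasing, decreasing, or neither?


Differences: 4, 4, 4, 4
All differences > 0 → strictly INCREASING

Monotonically increasing


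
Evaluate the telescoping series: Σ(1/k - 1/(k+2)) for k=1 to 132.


Telescoping with gap 2: two head and two tail terms survive.
= (1 + 1/2) - (1/133 + 1/134)
= 3/2 - 1/133 - 1/134 = 13233/8911

Sum = 13233/8911


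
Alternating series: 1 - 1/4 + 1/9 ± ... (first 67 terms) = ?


S = 1 - 1/4 + 1/9 - 1/16 + 1/25 - 1/36 + 1/49 - 1/64 ± ...
= 0.8226
(Full series converges to +π²/12 ≈ +0.8225)

S_67 = 0.8226


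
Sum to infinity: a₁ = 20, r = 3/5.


S∞ = a₁/(1-r) = 20/(1 - 3/5)
= 20/(2/5)
= 50

S∞ = 50


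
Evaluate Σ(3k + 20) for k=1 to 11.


Σ(3k+20) = 3·Σk + 20·n
= 3·66 + 20·11
= 198 + 220 = 418

Σ = 418


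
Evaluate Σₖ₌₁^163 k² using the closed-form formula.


n = 163
n(n+1)(2n+1)/6 = 163×164×327/6
= 8741364/6 = 1456894

Σk² = 1456894


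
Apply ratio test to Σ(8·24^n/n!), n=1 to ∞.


aₙ = 8·24^n/n!
a_{n+1}/aₙ = 24^(n+1)/(n+1)! × n!/24^n  (constant 8 cancels)
= 24/(n+1)
L = lim(n→∞) 24/(n+1) = 0
L < 1 → series CONVERGES

Converges (ratio test: L = 0 < 1)


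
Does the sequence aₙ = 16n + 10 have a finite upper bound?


aₙ = 16n + 10 → as n→∞, aₙ→∞
No finite upper bound exists
The sequence is UNBOUNDED

Unbounded (aₙ → ∞ as n → ∞)


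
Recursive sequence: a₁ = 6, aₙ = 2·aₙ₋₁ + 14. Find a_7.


Computing step by step:
a_1 = 6
a_2 = 26
a_3 = 66
a_4 = 146
a_5 = 306
a_6 = 626
a_7 = 1266


a_7 = 1266


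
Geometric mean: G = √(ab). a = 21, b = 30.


GM = √(21×30) = √630 = 25.0998

GM = 25.0998


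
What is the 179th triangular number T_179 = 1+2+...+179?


n(n+1)/2 = 179×180/2 = 32220/2 = 16110

Σk = 16110


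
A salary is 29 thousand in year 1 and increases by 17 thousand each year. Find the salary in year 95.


aₙ = a₁ + (n-1)d
= 29 + (95-1)×17
= 29 + 1598
= 1627

a_95 = 1627


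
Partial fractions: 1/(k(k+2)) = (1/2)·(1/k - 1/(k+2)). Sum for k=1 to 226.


1/(k(k+2)) = (1/2)·(1/k - 1/(k+2)) (partial fractions)
Telescoping: Σ = (1/2)·(1 + 1/2 - 1/227 - 1/228) = 77179/103512

Sum = 77179/103512


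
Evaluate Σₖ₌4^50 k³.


Σₖ₌4^50 k³ = [50·51/2]² − [3·4/2]²
= 1625625 − 36 = 1625589

Σk³ = 1625589


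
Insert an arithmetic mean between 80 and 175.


AM = (80 + 175)/2 = 255/2 = 127.5

AM = 127.5


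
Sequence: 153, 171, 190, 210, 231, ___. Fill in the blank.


Pattern: triangular numbers: n(n+1)/2
Terms: 153, 171, 190, 210, 231
Next term = 253

Next term = 253


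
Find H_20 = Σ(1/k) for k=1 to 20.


H_20 = 1/1 + 1/2 + 1/3 + ... + 1/20
= 55835135/15519504
≈ 3.5977

H_20 = 55835135/15519504 ≈ 3.5977


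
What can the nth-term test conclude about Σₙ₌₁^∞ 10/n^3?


lim(n→∞) 10/n^3 = 0
lim aₙ = 0 → nth-term test is INCONCLUSIVE
(Need other tests; this is actually a convergent p-series with p=3 > 1)

Inconclusive (lim aₙ = 0; need another test)


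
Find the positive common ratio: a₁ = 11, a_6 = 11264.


r^(n-1) = aₙ/a₁
r^5 = 11264/11 = 1024
r = 1024^(1/5)
= 4

r = 4


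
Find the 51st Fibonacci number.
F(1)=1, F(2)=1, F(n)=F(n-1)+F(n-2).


Fibonacci sequence: 1, 1, 2, 3, 5, 8, 13, 21, 34, 55, 89, ...
F(51) = 20365011074

F(51) = 20365011074


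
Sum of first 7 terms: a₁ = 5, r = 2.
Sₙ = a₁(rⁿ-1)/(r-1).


Sₙ = 5×(2^7 - 1)/(2 - 1)
= 5×(128 - 1)/1
= 5×127/1
= 635

S_7 = 635


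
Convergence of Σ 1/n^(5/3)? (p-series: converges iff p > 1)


p-series test: Σ c/n^p converges if p > 1, diverges if p ≤ 1 (constant c > 0 doesn't affect convergence).
p = 5/3
5/3 > 1 → CONVERGES

Converges (p = 5/3 > 1)


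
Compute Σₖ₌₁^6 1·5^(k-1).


Sₙ = 1×(5^6 - 1)/(5 - 1)
= 1×(15625 - 1)/4
= 1×15624/4
= 3906

S_6 = 3906


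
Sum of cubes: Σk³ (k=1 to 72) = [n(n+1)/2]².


n(n+1)/2 = 72×73/2 = 2628
Σk³ = 2628² = 6906384

Σk³ = 6906384


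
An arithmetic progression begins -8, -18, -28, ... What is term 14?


aₙ = a₁ + (n-1)d
= -8 + (14-1)×-10
= -8 - 130
= -138

a_14 = -138


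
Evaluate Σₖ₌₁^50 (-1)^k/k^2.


S = -1 + 1/4 - 1/9 + 1/16 - 1/25 + 1/36 - 1/49 + 1/64 ± ...
= -0.8223
(Full series converges to -π²/12 ≈ -0.8225)

S_50 = -0.8223


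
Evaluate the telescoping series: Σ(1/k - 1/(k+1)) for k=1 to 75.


Telescoping: adjacent terms cancel.
= 1/1 - 1/76
= 1 - 1/76 = 75/76

Sum = 75/76


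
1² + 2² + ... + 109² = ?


n = 109
n(n+1)(2n+1)/6 = 109×110×219/6
= 2625810/6 = 437635

Σk² = 437635


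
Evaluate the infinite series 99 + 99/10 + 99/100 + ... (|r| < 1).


S∞ = a₁/(1-r) = 99/(1 - 1/10)
= 99/(9/10)
= 110

S∞ = 110


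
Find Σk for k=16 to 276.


Σₖ₌16^276 k = Σₖ₌₁^276 k − Σₖ₌₁^15 k
= 276·277/2 − 15·16/2
= 38226 − 120 = 38106

Σk = 38106


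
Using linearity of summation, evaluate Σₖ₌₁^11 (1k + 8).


Σ(1k+8) = 1·Σk + 8·n
= 1·66 + 8·11
= 66 + 88 = 154

Σ = 154


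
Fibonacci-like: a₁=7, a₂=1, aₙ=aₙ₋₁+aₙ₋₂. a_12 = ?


Computing iteratively: 7, 1, 8, 9, 17, 26, 43, 69, 112, 181, 293, 474
a_12 = 474

a_12 = 474


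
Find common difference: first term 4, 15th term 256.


d = (aₙ - a₁)/(n-1)
= (256 - 4)/(15-1)
= 252/14 = 18

d = 18


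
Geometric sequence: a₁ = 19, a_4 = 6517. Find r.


r^(n-1) = aₙ/a₁
r^3 = 6517/19 = 343
r = 343^(1/3)
= 7

r = 7


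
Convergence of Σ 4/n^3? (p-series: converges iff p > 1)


p-series test: Σ c/n^p converges if p > 1, diverges if p ≤ 1 (constant c > 0 doesn't affect convergence).
p = 3
3 > 1 → CONVERGES

Converges (p = 3 > 1)


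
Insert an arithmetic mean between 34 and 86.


AM = (34 + 86)/2 = 120/2 = 60

AM = 60


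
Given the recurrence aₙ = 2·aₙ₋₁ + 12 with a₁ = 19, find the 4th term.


Computing step by step:
a_1 = 19
a_2 = 50
a_3 = 112
a_4 = 236


a_4 = 236


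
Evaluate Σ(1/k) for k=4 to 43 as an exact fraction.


Σₖ₌4^43 1/k = 1/4 + 1/5 + 1/6 + ... + 1/43
= 307869487527576617/122332313750680800
≈ 2.5167

Sum = 307869487527576617/122332313750680800 ≈ 2.5167


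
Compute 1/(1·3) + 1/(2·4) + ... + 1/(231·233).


1/(k(k+2)) = (1/2)·(1/k - 1/(k+2)) (partial fractions)
Telescoping: Σ = (1/2)·(1 + 1/2 - 1/232 - 1/233) = 80619/108112

Sum = 80619/108112


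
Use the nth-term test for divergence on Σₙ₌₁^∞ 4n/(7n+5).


lim(n→∞) 4n/(7n+5) = 4/7 = 4/7  (divide numerator and denominator by n)
lim aₙ = 4/7 ≠ 0 → series DIVERGES

Diverges (lim aₙ = 4/7 ≠ 0)


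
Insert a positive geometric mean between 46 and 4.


GM = √(46×4) = √184 = 13.5647

GM = 13.5647


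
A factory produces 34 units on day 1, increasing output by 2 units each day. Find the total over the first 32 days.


aₙ = 34 + (32-1)×2 = 96
Sₙ = n(a₁+aₙ)/2 = 32×(34+96)/2
= 32×130/2 = 2080

S_32 = 2080


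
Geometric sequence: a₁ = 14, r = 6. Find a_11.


aₙ = a₁·r^(n-1)
= 14×6^10
= 14×60466176
= 846526464

a_11 = 846526464


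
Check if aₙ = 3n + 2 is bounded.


aₙ = 3n + 2 → as n→∞, aₙ→∞
No finite upper bound exists
The sequence is UNBOUNDED

Unbounded (aₙ → ∞ as n → ∞)


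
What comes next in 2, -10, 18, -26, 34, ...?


Pattern: alternating sign, magnitude arithmetic (d=8)
Terms: 2, -10, 18, -26, 34
Next term = -42

Next term = -42


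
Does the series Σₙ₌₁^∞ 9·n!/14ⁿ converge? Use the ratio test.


aₙ = 9·n!/14^n
a_{n+1}/aₙ = (n+1)!/14^(n+1) × 14^n/n!  (constant 9 cancels)
= (n+1)/14
L = lim(n→∞) (n+1)/14 = ∞
L > 1 → series DIVERGES

Diverges (ratio test: L = ∞ > 1)


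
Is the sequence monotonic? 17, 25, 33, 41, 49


Differences: 8, 8, 8, 8
All differences > 0 → strictly INCREASING

Monotonically increasing


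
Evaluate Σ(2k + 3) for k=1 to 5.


Σ(2k+3) = 2·Σk + 3·n
= 2·15 + 3·5
= 30 + 15 = 45

Σ = 45


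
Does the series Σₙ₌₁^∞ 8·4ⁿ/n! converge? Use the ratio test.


aₙ = 8·4^n/n!
a_{n+1}/aₙ = 4^(n+1)/(n+1)! × n!/4^n  (constant 8 cancels)
= 4/(n+1)
L = lim(n→∞) 4/(n+1) = 0
L < 1 → series CONVERGES

Converges (ratio test: L = 0 < 1)


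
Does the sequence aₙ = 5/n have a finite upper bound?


a₁ = 5, a₂ = 5/2, a₃ = 5/3, ...
0 < aₙ ≤ 5 for all n ≥ 1
Lower bound: 0, Upper bound: 5
The sequence IS bounded

Bounded (0 < aₙ ≤ 5)


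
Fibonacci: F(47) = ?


Fibonacci sequence: 1, 1, 2, 3, 5, 8, 13, 21, 34, 55, 89, ...
F(47) = 2971215073

F(47) = 2971215073


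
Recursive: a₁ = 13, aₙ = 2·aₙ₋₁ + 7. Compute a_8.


Computing step by step:
a_1 = 13
a_2 = 33
a_3 = 73
a_4 = 153
a_5 = 313
a_6 = 633
a_7 = 1273
a_8 = 2553


a_8 = 2553


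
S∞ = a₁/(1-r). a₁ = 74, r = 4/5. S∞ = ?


S∞ = a₁/(1-r) = 74/(1 - 4/5)
= 74/(1/5)
= 370

S∞ = 370


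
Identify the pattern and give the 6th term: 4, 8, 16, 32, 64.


Pattern: powers of 2: 2ⁿ
Terms: 4, 8, 16, 32, 64
Next term = 128

Next term = 128


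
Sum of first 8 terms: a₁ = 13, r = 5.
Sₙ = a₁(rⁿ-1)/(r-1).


Sₙ = 13×(5^8 - 1)/(5 - 1)
= 13×(390625 - 1)/4
= 13×390624/4
= 1269528

S_8 = 1269528


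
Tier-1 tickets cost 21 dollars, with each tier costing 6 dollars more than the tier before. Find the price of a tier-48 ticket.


aₙ = a₁ + (n-1)d
= 21 + (48-1)×6
= 21 + 282
= 303

a_48 = 303


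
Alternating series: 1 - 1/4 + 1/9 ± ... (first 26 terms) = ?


S = 1 - 1/4 + 1/9 - 1/16 + 1/25 - 1/36 + 1/49 - 1/64 ± ...
= 0.8218
(Full series converges to +π²/12 ≈ +0.8225)

S_26 = 0.8218


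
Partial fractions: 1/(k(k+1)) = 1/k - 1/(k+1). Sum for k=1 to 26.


1/(k(k+1)) = 1/k - 1/(k+1) (partial fractions)
Telescoping: Σ = 1 - 1/27 = 26/27

Sum = 26/27


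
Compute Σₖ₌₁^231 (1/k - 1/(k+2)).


Telescoping with gap 2: two head and two tail terms survive.
= (1 + 1/2) - (1/232 + 1/233)
= 3/2 - 1/232 - 1/233 = 80619/54056

Sum = 80619/54056


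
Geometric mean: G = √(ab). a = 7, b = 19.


GM = √(7×19) = √133 = 11.5326

GM = 11.5326


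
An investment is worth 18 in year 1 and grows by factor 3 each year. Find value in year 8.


aₙ = a₁·r^(n-1)
= 18×3^7
= 18×2187
= 39366

a_8 = 39366


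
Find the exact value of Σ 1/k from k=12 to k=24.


Σₖ₌12^24 1/k = 1/12 + 1/13 + 1/14 + ... + 1/24
= 4048229831/5354228880
≈ 0.7561

Sum = 4048229831/5354228880 ≈ 0.7561


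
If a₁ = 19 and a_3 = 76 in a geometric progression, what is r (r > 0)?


r^(n-1) = aₙ/a₁
r^2 = 76/19 = 4
r = 4^(1/2)
= ±2; taking r > 0 gives r = 2

r = 2


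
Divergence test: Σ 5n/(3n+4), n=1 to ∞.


lim(n→∞) 5n/(3n+4) = 5/3 = 5/3  (divide numerator and denominator by n)
lim aₙ = 5/3 ≠ 0 → series DIVERGES

Diverges (lim aₙ = 5/3 ≠ 0)


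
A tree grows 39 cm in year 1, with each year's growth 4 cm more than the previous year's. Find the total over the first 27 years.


aₙ = 39 + (27-1)×4 = 143
Sₙ = n(a₁+aₙ)/2 = 27×(39+143)/2
= 27×182/2 = 2457

S_27 = 2457


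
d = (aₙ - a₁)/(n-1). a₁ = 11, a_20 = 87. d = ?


d = (aₙ - a₁)/(n-1)
= (87 - 11)/(20-1)
= 76/19 = 4

d = 4


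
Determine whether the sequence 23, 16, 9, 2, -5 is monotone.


Differences: -7, -7, -7, -7
All differences < 0 → strictly DECREASING

Monotonically decreasing


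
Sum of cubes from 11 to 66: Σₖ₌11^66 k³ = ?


Σₖ₌11^66 k³ = [66·67/2]² − [10·11/2]²
= 4888521 − 3025 = 4885496

Σk³ = 4885496


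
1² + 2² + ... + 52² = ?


n = 52
n(n+1)(2n+1)/6 = 52×53×105/6
= 289380/6 = 48230

Σk² = 48230


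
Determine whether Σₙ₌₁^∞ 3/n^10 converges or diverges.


p-series test: Σ c/n^p converges if p > 1, diverges if p ≤ 1 (constant c > 0 doesn't affect convergence).
p = 10
10 > 1 → CONVERGES

Converges (p = 10 > 1)


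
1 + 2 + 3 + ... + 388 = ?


n(n+1)/2 = 388×389/2 = 150932/2 = 75466

Σk = 75466


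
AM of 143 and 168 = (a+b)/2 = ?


AM = (143 + 168)/2 = 311/2 = 155.5

AM = 155.5


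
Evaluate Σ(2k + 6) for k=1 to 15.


Σ(2k+6) = 2·Σk + 6·n
= 2·120 + 6·15
= 240 + 90 = 330

Σ = 330


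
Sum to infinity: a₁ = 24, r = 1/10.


S∞ = a₁/(1-r) = 24/(1 - 1/10)
= 24/(9/10)
= 80/3

S∞ = 80/3


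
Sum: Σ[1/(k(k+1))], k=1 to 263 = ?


1/(k(k+1)) = 1/k - 1/(k+1) (partial fractions)
Telescoping: Σ = 1 - 1/264 = 263/264

Sum = 263/264


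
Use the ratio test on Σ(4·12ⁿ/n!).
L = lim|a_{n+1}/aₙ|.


aₙ = 4·12^n/n!
a_{n+1}/aₙ = 12^(n+1)/(n+1)! × n!/12^n  (constant 4 cancels)
= 12/(n+1)
L = lim(n→∞) 12/(n+1) = 0
L < 1 → series CONVERGES

Converges (ratio test: L = 0 < 1)


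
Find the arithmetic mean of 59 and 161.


AM = (59 + 161)/2 = 220/2 = 110

AM = 110


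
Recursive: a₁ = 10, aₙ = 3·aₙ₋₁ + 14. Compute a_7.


Computing step by step:
a_1 = 10
a_2 = 44
a_3 = 146
a_4 = 452
a_5 = 1370
a_6 = 4124
a_7 = 12386


a_7 = 12386


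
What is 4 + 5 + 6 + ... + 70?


Σₖ₌4^70 k = Σₖ₌₁^70 k − Σₖ₌₁^3 k
= 70·71/2 − 3·4/2
= 2485 − 6 = 2479

Σk = 2479


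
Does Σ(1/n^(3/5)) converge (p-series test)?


p-series test: Σ c/n^p converges if p > 1, diverges if p ≤ 1 (constant c > 0 doesn't affect convergence).
p = 3/5
3/5 ≤ 1 → DIVERGES

Diverges (p = 3/5 ≤ 1)


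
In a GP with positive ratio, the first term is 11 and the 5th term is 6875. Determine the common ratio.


r^(n-1) = aₙ/a₁
r^4 = 6875/11 = 625
r = 625^(1/4)
= ±5; taking r > 0 gives r = 5

r = 5


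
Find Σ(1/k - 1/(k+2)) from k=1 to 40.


Telescoping with gap 2: two head and two tail terms survive.
= (1 + 1/2) - (1/41 + 1/42)
= 3/2 - 1/41 - 1/42 = 1250/861

Sum = 1250/861


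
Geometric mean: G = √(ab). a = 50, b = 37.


GM = √(50×37) = √1850 = 43.0116

GM = 43.0116


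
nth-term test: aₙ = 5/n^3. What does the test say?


lim(n→∞) 5/n^3 = 0
lim aₙ = 0 → nth-term test is INCONCLUSIVE
(Need other tests; this is actually a convergent p-series with p=3 > 1)

Inconclusive (lim aₙ = 0; need another test)


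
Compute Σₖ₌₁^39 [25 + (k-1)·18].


aₙ = 25 + (39-1)×18 = 709
Sₙ = n(a₁+aₙ)/2 = 39×(25+709)/2
= 39×734/2 = 14313

S_39 = 14313


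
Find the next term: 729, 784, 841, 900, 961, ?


Pattern: perfect squares: n²
Terms: 729, 784, 841, 900, 961
Next term = 1024

Next term = 1024


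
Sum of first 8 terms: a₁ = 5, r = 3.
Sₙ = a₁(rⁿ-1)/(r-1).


Sₙ = 5×(3^8 - 1)/(3 - 1)
= 5×(6561 - 1)/2
= 5×6560/2
= 16400

S_8 = 16400


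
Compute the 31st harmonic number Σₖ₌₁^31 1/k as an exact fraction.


H_31 = 1/1 + 1/2 + 1/3 + ... + 1/31
= 290774257297357/72201776446800
≈ 4.0272

H_31 = 290774257297357/72201776446800 ≈ 4.0272


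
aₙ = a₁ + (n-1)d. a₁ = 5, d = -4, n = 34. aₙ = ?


aₙ = a₁ + (n-1)d
= 5 + (34-1)×-4
= 5 - 132
= -127

a_34 = -127


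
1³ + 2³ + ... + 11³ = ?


n(n+1)/2 = 11×12/2 = 66
Σk³ = 66² = 4356

Σk³ = 4356


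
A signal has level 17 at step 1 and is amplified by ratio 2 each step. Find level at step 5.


aₙ = a₁·r^(n-1)
= 17×2^4
= 17×16
= 272

a_5 = 272


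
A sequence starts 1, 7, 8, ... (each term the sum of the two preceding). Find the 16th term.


Computing iteratively: 1, 7, 8, 15, 23, 38, 61, 99, 160, 259, 419, 678, ...
a_16 = 4647

a_16 = 4647


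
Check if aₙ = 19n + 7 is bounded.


aₙ = 19n + 7 → as n→∞, aₙ→∞
No finite upper bound exists
The sequence is UNBOUNDED

Unbounded (aₙ → ∞ as n → ∞)


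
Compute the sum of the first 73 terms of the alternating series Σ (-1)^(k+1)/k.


S = 1 - 1/2 + 1/3 - 1/4 + 1/5 - 1/6 + 1/7 - 1/8 ± ...
= 0.6999
(Full series converges to +ln(2) ≈ +0.6931)

S_73 = 0.6999


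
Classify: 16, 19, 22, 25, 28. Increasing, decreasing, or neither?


Differences: 3, 3, 3, 3
All differences > 0 → strictly INCREASING

Monotonically increasing


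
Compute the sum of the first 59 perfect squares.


n = 59
n(n+1)(2n+1)/6 = 59×60×119/6
= 421260/6 = 70210

Σk² = 70210


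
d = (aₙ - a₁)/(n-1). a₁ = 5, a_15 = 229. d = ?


d = (aₙ - a₁)/(n-1)
= (229 - 5)/(15-1)
= 224/14 = 16

d = 16


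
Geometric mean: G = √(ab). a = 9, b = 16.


GM = √(9×16) = √144 = 12

GM = 12


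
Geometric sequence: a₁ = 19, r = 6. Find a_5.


aₙ = a₁·r^(n-1)
= 19×6^4
= 19×1296
= 24624

a_5 = 24624


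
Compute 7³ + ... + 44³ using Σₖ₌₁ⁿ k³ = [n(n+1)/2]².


Σₖ₌7^44 k³ = [44·45/2]² − [6·7/2]²
= 980100 − 441 = 979659

Σk³ = 979659


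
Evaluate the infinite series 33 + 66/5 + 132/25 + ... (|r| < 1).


S∞ = a₁/(1-r) = 33/(1 - 2/5)
= 33/(3/5)
= 55

S∞ = 55


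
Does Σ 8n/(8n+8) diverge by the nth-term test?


lim(n→∞) 8n/(8n+8) = 8/8 = 1  (divide numerator and denominator by n)
lim aₙ = 1 ≠ 0 → series DIVERGES

Diverges (lim aₙ = 1 ≠ 0)


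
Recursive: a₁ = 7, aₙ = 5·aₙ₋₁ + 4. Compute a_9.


Computing step by step:
a_1 = 7
a_2 = 39
a_3 = 199
a_4 = 999
a_5 = 4999
a_6 = 24999
a_7 = 124999
a_8 = 624999
a_9 = 3124999


a_9 = 3124999


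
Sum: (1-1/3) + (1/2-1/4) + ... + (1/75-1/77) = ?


Telescoping with gap 2: two head and two tail terms survive.
= (1 + 1/2) - (1/76 + 1/77)
= 3/2 - 1/76 - 1/77 = 8625/5852

Sum = 8625/5852


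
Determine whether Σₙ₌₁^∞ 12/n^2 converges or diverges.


p-series test: Σ c/n^p converges if p > 1, diverges if p ≤ 1 (constant c > 0 doesn't affect convergence).
p = 2
2 > 1 → CONVERGES

Converges (p = 2 > 1)


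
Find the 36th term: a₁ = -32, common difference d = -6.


aₙ = a₁ + (n-1)d
= -32 + (36-1)×-6
= -32 - 210
= -242

a_36 = -242


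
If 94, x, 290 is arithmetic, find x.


AM = (94 + 290)/2 = 384/2 = 192

AM = 192


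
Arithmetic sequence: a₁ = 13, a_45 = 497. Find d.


d = (aₙ - a₁)/(n-1)
= (497 - 13)/(45-1)
= 484/44 = 11

d = 11


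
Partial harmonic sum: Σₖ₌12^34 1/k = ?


Σₖ₌12^34 1/k = 1/12 + 1/13 + 1/14 + ... + 1/34
= 158603136279059/144403552893600
≈ 1.0983

Sum = 158603136279059/144403552893600 ≈ 1.0983


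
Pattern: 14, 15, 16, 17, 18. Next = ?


Pattern: arithmetic (d=1)
Terms: 14, 15, 16, 17, 18
Next term = 19

Next term = 19


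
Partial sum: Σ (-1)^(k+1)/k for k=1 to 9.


S = 1 - 1/2 + 1/3 - 1/4 + 1/5 - 1/6 + 1/7 - 1/8 ± ...
= 0.7456
(Full series converges to +ln(2) ≈ +0.6931)

S_9 = 0.7456


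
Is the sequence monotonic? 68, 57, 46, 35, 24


Differences: -11, -11, -11, -11
All differences < 0 → strictly DECREASING

Monotonically decreasing


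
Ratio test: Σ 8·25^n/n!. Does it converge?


aₙ = 8·25^n/n!
a_{n+1}/aₙ = 25^(n+1)/(n+1)! × n!/25^n  (constant 8 cancels)
= 25/(n+1)
L = lim(n→∞) 25/(n+1) = 0
L < 1 → series CONVERGES

Converges (ratio test: L = 0 < 1)


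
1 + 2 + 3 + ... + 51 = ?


n(n+1)/2 = 51×52/2 = 2652/2 = 1326

Σk = 1326


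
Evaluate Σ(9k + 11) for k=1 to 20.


Σ(9k+11) = 9·Σk + 11·n
= 9·210 + 11·20
= 1890 + 220 = 2110

Σ = 2110


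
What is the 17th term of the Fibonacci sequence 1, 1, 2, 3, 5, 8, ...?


Fibonacci sequence: 1, 1, 2, 3, 5, 8, 13, 21, 34, 55, 89, ...
F(17) = 1597

F(17) = 1597


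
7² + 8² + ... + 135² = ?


Σₖ₌7^135 k² = Σₖ₌₁^135 k² − Σₖ₌₁^6 k²
= 135·136·271/6 − 6·7·13/6
= 829260 − 91 = 829169

Σk² = 829169


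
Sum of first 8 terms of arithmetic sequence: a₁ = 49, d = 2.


aₙ = 49 + (8-1)×2 = 63
Sₙ = n(a₁+aₙ)/2 = 8×(49+63)/2
= 8×112/2 = 448

S_8 = 448


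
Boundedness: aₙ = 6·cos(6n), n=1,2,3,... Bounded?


For all n, -1 ≤ cos(6n) ≤ 1, so -6 ≤ 6·cos(6n) ≤ 6
Lower bound: -6, Upper bound: 6
The sequence IS bounded

Bounded (-6 ≤ aₙ ≤ 6)


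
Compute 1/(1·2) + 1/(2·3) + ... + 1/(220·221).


1/(k(k+1)) = 1/k - 1/(k+1) (partial fractions)
Telescoping: Σ = 1 - 1/221 = 220/221

Sum = 220/221


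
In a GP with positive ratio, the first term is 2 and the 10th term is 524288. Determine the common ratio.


r^(n-1) = aₙ/a₁
r^9 = 524288/2 = 262144
r = 262144^(1/9)
= 4

r = 4


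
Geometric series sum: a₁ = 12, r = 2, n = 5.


Sₙ = 12×(2^5 - 1)/(2 - 1)
= 12×(32 - 1)/1
= 12×31/1
= 372

S_5 = 372


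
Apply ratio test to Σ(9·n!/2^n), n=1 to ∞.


aₙ = 9·n!/2^n
a_{n+1}/aₙ = (n+1)!/2^(n+1) × 2^n/n!  (constant 9 cancels)
= (n+1)/2
L = lim(n→∞) (n+1)/2 = ∞
L > 1 → series DIVERGES

Diverges (ratio test: L = ∞ > 1)


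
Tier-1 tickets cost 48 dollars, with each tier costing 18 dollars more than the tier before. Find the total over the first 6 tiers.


aₙ = 48 + (6-1)×18 = 138
Sₙ = n(a₁+aₙ)/2 = 6×(48+138)/2
= 6×186/2 = 558

S_6 = 558


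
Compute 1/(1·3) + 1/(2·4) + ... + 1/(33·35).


1/(k(k+2)) = (1/2)·(1/k - 1/(k+2)) (partial fractions)
Telescoping: Σ = (1/2)·(1 + 1/2 - 1/34 - 1/35) = 429/595

Sum = 429/595


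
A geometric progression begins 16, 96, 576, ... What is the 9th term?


aₙ = a₁·r^(n-1)
= 16×6^8
= 16×1679616
= 26873856

a_9 = 26873856


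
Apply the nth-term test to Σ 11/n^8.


lim(n→∞) 11/n^8 = 0
lim aₙ = 0 → nth-term test is INCONCLUSIVE
(Need other tests; this is actually a convergent p-series with p=8 > 1)

Inconclusive (lim aₙ = 0; need another test)


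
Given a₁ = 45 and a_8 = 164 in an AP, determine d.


d = (aₙ - a₁)/(n-1)
= (164 - 45)/(8-1)
= 119/7 = 17

d = 17


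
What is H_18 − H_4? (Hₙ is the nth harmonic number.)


Σₖ₌5^18 1/k = 1/5 + 1/6 + 1/7 + ... + 1/18
= 5765801/4084080
≈ 1.4118

Sum = 5765801/4084080 ≈ 1.4118


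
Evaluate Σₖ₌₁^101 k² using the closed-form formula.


n = 101
n(n+1)(2n+1)/6 = 101×102×203/6
= 2091306/6 = 348551

Σk² = 348551


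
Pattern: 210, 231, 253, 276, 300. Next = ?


Pattern: triangular numbers: n(n+1)/2
Terms: 210, 231, 253, 276, 300
Next term = 325

Next term = 325


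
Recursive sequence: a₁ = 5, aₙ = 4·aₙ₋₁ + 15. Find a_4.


Computing step by step:
a_1 = 5
a_2 = 35
a_3 = 155
a_4 = 635


a_4 = 635


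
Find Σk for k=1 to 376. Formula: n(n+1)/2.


n(n+1)/2 = 376×377/2 = 141752/2 = 70876

Σk = 70876


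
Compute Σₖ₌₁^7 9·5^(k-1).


Sₙ = 9×(5^7 - 1)/(5 - 1)
= 9×(78125 - 1)/4
= 9×78124/4
= 175779

S_7 = 175779


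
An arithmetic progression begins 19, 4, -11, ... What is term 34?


aₙ = a₁ + (n-1)d
= 19 + (34-1)×-15
= 19 - 495
= -476

a_34 = -476


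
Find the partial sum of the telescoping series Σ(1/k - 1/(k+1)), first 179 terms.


Telescoping: adjacent terms cancel.
= 1/1 - 1/180
= 1 - 1/180 = 179/180

Sum = 179/180


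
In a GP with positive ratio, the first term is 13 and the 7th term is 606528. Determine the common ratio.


r^(n-1) = aₙ/a₁
r^6 = 606528/13 = 46656
r = 46656^(1/6)
= ±6; taking r > 0 gives r = 6

r = 6


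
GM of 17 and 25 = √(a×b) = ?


GM = √(17×25) = √425 = 20.6155

GM = 20.6155


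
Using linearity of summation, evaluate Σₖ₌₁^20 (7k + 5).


Σ(7k+5) = 7·Σk + 5·n
= 7·210 + 5·20
= 1470 + 100 = 1570

Σ = 1570


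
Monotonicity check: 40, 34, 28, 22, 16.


Differences: -6, -6, -6, -6
All differences < 0 → strictly DECREASING

Monotonically decreasing


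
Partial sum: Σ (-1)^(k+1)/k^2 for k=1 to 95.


S = 1 - 1/4 + 1/9 - 1/16 + 1/25 - 1/36 + 1/49 - 1/64 ± ...
= 0.8225
(Full series converges to +π²/12 ≈ +0.8225)

S_95 = 0.8225


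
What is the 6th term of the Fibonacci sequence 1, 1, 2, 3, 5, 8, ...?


Fibonacci sequence: 1, 1, 2, 3, 5, 8
F(6) = 8

F(6) = 8


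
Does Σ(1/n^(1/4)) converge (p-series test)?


p-series test: Σ c/n^p converges if p > 1, diverges if p ≤ 1 (constant c > 0 doesn't affect convergence).
p = 1/4
1/4 ≤ 1 → DIVERGES

Diverges (p = 1/4 ≤ 1)


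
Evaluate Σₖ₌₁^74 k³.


n(n+1)/2 = 74×75/2 = 2775
Σk³ = 2775² = 7700625

Σk³ = 7700625


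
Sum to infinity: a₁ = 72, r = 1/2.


S∞ = a₁/(1-r) = 72/(1 - 1/2)
= 72/(1/2)
= 144

S∞ = 144


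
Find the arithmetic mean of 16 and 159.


AM = (16 + 159)/2 = 175/2 = 87.5

AM = 87.5


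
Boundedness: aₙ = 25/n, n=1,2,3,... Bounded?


a₁ = 25, a₂ = 25/2, a₃ = 25/3, ...
0 < aₙ ≤ 25 for all n ≥ 1
Lower bound: 0, Upper bound: 25
The sequence IS bounded

Bounded (0 < aₙ ≤ 25)


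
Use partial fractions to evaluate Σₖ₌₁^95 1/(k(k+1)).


1/(k(k+1)) = 1/k - 1/(k+1) (partial fractions)
Telescoping: Σ = 1 - 1/96 = 95/96

Sum = 95/96


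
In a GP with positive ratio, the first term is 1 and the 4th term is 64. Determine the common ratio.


r^(n-1) = aₙ/a₁
r^3 = 64/1 = 64
r = 64^(1/3)
= 4

r = 4


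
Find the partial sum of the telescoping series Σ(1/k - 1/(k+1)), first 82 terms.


Telescoping: adjacent terms cancel.
= 1/1 - 1/83
= 1 - 1/83 = 82/83

Sum = 82/83


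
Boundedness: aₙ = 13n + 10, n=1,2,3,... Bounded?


aₙ = 13n + 10 → as n→∞, aₙ→∞
No finite upper bound exists
The sequence is UNBOUNDED

Unbounded (aₙ → ∞ as n → ∞)


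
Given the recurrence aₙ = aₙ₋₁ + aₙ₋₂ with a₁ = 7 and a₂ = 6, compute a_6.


Computing iteratively: 7, 6, 13, 19, 32, 51
a_6 = 51

a_6 = 51


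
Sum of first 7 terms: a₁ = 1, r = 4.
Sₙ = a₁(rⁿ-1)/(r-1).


Sₙ = 1×(4^7 - 1)/(4 - 1)
= 1×(16384 - 1)/3
= 1×16383/3
= 5461

S_7 = 5461


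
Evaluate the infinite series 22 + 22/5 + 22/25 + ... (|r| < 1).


S∞ = a₁/(1-r) = 22/(1 - 1/5)
= 22/(4/5)
= 55/2

S∞ = 55/2


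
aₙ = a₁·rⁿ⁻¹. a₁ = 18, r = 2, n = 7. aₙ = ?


aₙ = a₁·r^(n-1)
= 18×2^6
= 18×64
= 1152

a_7 = 1152


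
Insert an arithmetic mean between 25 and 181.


AM = (25 + 181)/2 = 206/2 = 103

AM = 103


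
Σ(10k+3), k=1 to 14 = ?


Σ(10k+3) = 10·Σk + 3·n
= 10·105 + 3·14
= 1050 + 42 = 1092

Σ = 1092


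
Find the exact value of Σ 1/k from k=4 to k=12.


Σₖ₌4^12 1/k = 1/4 + 1/5 + 1/6 + 1/7 + 1/8 + 1/9 + 1/10 + 1/11 + 1/12
= 35201/27720
≈ 1.2699

Sum = 35201/27720 ≈ 1.2699


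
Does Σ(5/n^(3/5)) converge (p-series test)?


p-series test: Σ c/n^p converges if p > 1, diverges if p ≤ 1 (constant c > 0 doesn't affect convergence).
p = 3/5
3/5 ≤ 1 → DIVERGES

Diverges (p = 3/5 ≤ 1)


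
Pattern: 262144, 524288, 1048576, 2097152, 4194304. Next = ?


Pattern: powers of 2: 2ⁿ
Terms: 262144, 524288, 1048576, 2097152, 4194304
Next term = 8388608

Next term = 8388608


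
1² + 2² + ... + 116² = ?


n = 116
n(n+1)(2n+1)/6 = 116×117×233/6
= 3162276/6 = 527046

Σk² = 527046


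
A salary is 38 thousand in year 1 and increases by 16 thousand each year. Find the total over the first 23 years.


aₙ = 38 + (23-1)×16 = 390
Sₙ = n(a₁+aₙ)/2 = 23×(38+390)/2
= 23×428/2 = 4922

S_23 = 4922


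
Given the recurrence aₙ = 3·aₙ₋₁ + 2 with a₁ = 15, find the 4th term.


Computing step by step:
a_1 = 15
a_2 = 47
a_3 = 143
a_4 = 431


a_4 = 431


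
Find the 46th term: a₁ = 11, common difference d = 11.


aₙ = a₁ + (n-1)d
= 11 + (46-1)×11
= 11 + 495
= 506

a_46 = 506


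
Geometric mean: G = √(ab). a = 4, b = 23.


GM = √(4×23) = √92 = 9.5917

GM = 9.5917


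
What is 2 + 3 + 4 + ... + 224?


Σₖ₌2^224 k = Σₖ₌₁^224 k − Σₖ₌₁^1 k
= 224·225/2 − 1·2/2
= 25200 − 1 = 25199

Σk = 25199


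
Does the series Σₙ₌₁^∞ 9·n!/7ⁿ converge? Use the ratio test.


aₙ = 9·n!/7^n
a_{n+1}/aₙ = (n+1)!/7^(n+1) × 7^n/n!  (constant 9 cancels)
= (n+1)/7
L = lim(n→∞) (n+1)/7 = ∞
L > 1 → series DIVERGES

Diverges (ratio test: L = ∞ > 1)


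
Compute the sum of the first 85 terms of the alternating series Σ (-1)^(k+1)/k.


S = 1 - 1/2 + 1/3 - 1/4 + 1/5 - 1/6 + 1/7 - 1/8 ± ...
= 0.699
(Full series converges to +ln(2) ≈ +0.6931)

S_85 = 0.699


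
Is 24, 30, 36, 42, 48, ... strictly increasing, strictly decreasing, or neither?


Differences: 6, 6, 6, 6
All differences > 0 → strictly INCREASING

Monotonically increasing


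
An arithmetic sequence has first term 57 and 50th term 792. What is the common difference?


d = (aₙ - a₁)/(n-1)
= (792 - 57)/(50-1)
= 735/49 = 15

d = 15


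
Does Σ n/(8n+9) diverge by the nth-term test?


lim(n→∞) n/(8n+9) = 1/8 = 1/8  (divide numerator and denominator by n)
lim aₙ = 1/8 ≠ 0 → series DIVERGES

Diverges (lim aₙ = 1/8 ≠ 0)


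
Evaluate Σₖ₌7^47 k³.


Σₖ₌7^47 k³ = [47·48/2]² − [6·7/2]²
= 1272384 − 441 = 1271943

Σk³ = 1271943


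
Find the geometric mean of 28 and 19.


GM = √(28×19) = √532 = 23.0651

GM = 23.0651


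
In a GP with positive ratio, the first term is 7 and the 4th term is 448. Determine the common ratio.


r^(n-1) = aₙ/a₁
r^3 = 448/7 = 64
r = 64^(1/3)
= 4

r = 4


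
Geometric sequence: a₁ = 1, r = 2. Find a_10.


aₙ = a₁·r^(n-1)
= 1×2^9
= 1×512
= 512

a_10 = 512


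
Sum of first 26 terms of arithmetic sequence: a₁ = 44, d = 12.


aₙ = 44 + (26-1)×12 = 344
Sₙ = n(a₁+aₙ)/2 = 26×(44+344)/2
= 26×388/2 = 5044

S_26 = 5044


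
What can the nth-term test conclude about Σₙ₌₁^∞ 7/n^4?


lim(n→∞) 7/n^4 = 0
lim aₙ = 0 → nth-term test is INCONCLUSIVE
(Need other tests; this is actually a convergent p-series with p=4 > 1)

Inconclusive (lim aₙ = 0; need another test)


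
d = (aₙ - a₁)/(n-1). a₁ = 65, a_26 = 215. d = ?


d = (aₙ - a₁)/(n-1)
= (215 - 65)/(26-1)
= 150/25 = 6

d = 6


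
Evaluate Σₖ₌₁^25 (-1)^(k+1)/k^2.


S = 1 - 1/4 + 1/9 - 1/16 + 1/25 - 1/36 + 1/49 - 1/64 ± ...
= 0.8232
(Full series converges to +π²/12 ≈ +0.8225)

S_25 = 0.8232


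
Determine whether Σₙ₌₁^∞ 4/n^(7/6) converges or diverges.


p-series test: Σ c/n^p converges if p > 1, diverges if p ≤ 1 (constant c > 0 doesn't affect convergence).
p = 7/6
7/6 > 1 → CONVERGES

Converges (p = 7/6 > 1)


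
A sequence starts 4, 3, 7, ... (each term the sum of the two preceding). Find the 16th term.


Computing iteratively: 4, 3, 7, 10, 17, 27, 44, 71, 115, 186, 301, 487, ...
a_16 = 3338

a_16 = 3338


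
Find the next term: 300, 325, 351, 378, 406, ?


Pattern: triangular numbers: n(n+1)/2
Terms: 300, 325, 351, 378, 406
Next term = 435

Next term = 435


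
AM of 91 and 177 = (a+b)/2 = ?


AM = (91 + 177)/2 = 268/2 = 134

AM = 134


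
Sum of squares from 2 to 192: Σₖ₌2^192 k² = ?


Σₖ₌2^192 k² = Σₖ₌₁^192 k² − Σₖ₌₁^1 k²
= 192·193·385/6 − 1·2·3/6
= 2377760 − 1 = 2377759

Σk² = 2377759


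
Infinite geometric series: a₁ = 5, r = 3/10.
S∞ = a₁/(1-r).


S∞ = a₁/(1-r) = 5/(1 - 3/10)
= 5/(7/10)
= 50/7

S∞ = 50/7


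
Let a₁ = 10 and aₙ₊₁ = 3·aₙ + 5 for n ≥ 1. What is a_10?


Computing step by step:
a_1 = 10
a_2 = 35
a_3 = 110
a_4 = 335
a_5 = 1010
a_6 = 3035
a_7 = 9110
a_8 = 27335
a_9 = 82010
a_10 = 246035


a_10 = 246035


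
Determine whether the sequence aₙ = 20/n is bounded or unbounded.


a₁ = 20, a₂ = 20/2, a₃ = 20/3, ...
0 < aₙ ≤ 20 for all n ≥ 1
Lower bound: 0, Upper bound: 20
The sequence IS bounded

Bounded (0 < aₙ ≤ 20)


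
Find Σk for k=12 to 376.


Σₖ₌12^376 k = Σₖ₌₁^376 k − Σₖ₌₁^11 k
= 376·377/2 − 11·12/2
= 70876 − 66 = 70810

Σk = 70810


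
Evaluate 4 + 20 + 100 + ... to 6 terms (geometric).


Sₙ = 4×(5^6 - 1)/(5 - 1)
= 4×(15625 - 1)/4
= 4×15624/4
= 15624

S_6 = 15624


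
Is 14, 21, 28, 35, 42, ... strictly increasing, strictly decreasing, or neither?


Differences: 7, 7, 7, 7
All differences > 0 → strictly INCREASING

Monotonically increasing


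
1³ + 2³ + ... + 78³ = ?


n(n+1)/2 = 78×79/2 = 3081
Σk³ = 3081² = 9492561

Σk³ = 9492561


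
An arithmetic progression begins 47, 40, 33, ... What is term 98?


aₙ = a₁ + (n-1)d
= 47 + (98-1)×-7
= 47 - 679
= -632

a_98 = -632


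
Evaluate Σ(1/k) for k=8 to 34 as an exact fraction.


Σₖ₌8^34 1/k = 1/8 + 1/9 + 1/10 + ... + 1/34
= 20024215509829/13127595717600
≈ 1.5254

Sum = 20024215509829/13127595717600 ≈ 1.5254


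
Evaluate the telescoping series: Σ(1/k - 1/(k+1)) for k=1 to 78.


Telescoping: adjacent terms cancel.
= 1/1 - 1/79
= 1 - 1/79 = 78/79

Sum = 78/79
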